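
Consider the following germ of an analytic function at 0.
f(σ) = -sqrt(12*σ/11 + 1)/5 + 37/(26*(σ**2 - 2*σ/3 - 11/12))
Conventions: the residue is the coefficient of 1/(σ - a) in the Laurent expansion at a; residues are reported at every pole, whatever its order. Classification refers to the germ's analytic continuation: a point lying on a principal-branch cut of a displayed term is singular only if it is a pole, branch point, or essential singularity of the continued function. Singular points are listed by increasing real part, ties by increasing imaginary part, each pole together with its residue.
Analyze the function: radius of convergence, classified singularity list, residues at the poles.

Radius of convergence at 0: -1/3 + (1/6)*sqrt(37).
At -11/12: an algebraic (square-root) branch point.
At 1/3 - (1/6)*sqrt(37): a pole of order 1; residue -(3/26)*sqrt(37).
At 1/3 + (1/6)*sqrt(37): a pole of order 1; residue (3/26)*sqrt(37).

Denominator factor (σ**2 - 2*σ/3 - 11/12): discriminant 37/9, real irrational roots 1/3 + (1/6)*sqrt(37) and 1/3 - (1/6)*sqrt(37); poles of order 1, moduli 1/3 + (1/6)*sqrt(37) and -1/3 + (1/6)*sqrt(37).
Branch term (-1/5)*sqrt(1 - σ/(-11/12)): its argument vanishes at σ = -11/12, a square-root branch point, modulus 11/12.
The radius of convergence is the smallest modulus among the singular points: -1/3 + (1/6)*sqrt(37).
The branch term is analytic at 1/3 - (1/6)*sqrt(37) and contributes nothing to the residue; only the rational part matters.
The factor σ**2 - 2*σ/3 - 11/12 splits as (σ - a)(σ - a') with a = 1/3 - (1/6)*sqrt(37), a' = 1/3 + (1/6)*sqrt(37). At the order-1 pole a set g(σ) = (σ - a)*(rational part) = [37/26] / (σ - a').
Simple pole: residue = g(a) at a = 1/3 - (1/6)*sqrt(37), which is -(3/26)*sqrt(37).
The branch term is analytic at 1/3 + (1/6)*sqrt(37) and contributes nothing to the residue; only the rational part matters.
The factor σ**2 - 2*σ/3 - 11/12 splits as (σ - a)(σ - a') with a = 1/3 + (1/6)*sqrt(37), a' = 1/3 - (1/6)*sqrt(37). At the order-1 pole a set g(σ) = (σ - a)*(rational part) = [37/26] / (σ - a').
Simple pole: residue = g(a) at a = 1/3 + (1/6)*sqrt(37), which is (3/26)*sqrt(37).
List the singular points by increasing real part (a conjugate pair: the negative imaginary part first).


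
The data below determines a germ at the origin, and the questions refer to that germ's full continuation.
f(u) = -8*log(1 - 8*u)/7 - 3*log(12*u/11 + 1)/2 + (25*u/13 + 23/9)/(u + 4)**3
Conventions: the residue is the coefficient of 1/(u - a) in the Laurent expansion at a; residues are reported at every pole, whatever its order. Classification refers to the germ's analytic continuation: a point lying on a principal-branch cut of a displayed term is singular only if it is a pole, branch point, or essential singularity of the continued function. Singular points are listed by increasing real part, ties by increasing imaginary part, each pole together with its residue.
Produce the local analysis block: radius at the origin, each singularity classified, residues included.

Denominator factor (u + 4)^3: pole of order 3 at -4, modulus 4.
Branch term (-8/7)*log(1 - u/(1/8)): its argument vanishes at u = 1/8, a logarithmic branch point, modulus 1/8.
Branch term (-3/2)*log(1 - u/(-11/12)): its argument vanishes at u = -11/12, a logarithmic branch point, modulus 11/12.
The radius of convergence is the smallest modulus among the singular points: 1/8.
The branch terms are analytic at -4 and contribute nothing to the residue; only the rational part matters.
At the order-3 pole -4 set g(u) = (u - (-4))^3*(rational part) = 25*u/13 + 23/9.
Order-3 pole: residue = g''(a)/2; g''(-4) = 0, so the residue is 0.
List the singular points by increasing real part (a conjugate pair: the negative imaginary part first).

Radius of convergence at 0: 1/8.
At -4: a pole of order 3; residue 0.
At -11/12: a logarithmic branch point.
At 1/8: a logarithmic branch point.


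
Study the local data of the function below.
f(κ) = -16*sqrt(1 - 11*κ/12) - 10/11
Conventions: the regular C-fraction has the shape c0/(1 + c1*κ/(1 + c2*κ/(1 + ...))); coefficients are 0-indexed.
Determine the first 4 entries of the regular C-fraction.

Taylor coefficients (expand at 0): a_0 = -186/11, a_1 = 22/3, a_2 = 121/72, a_3 = 1331/1728.
c0 = a_0 = -186/11. Peel one level at a time: if S = 1 + c*κ/S' with S'(0) = 1, then c is the κ-coefficient of S and S' = c*κ/(S - 1).
S_1 = c0/f = 1 + (121/279)*κ + (358039/1245456)*κ^2 + ...; c1 = 121/279.
S_2 = c1*κ/(S_1 - 1) = 1 + (-2959/4464)*κ + (-121/2304)*κ^2 + ...; c2 = -2959/4464.
S_3 = c2*κ/(S_2 - 1) = 1 + (-341/4304)*κ + ...; c3 = -341/4304.

The regular C-fraction coefficients are [-186/11, 121/279, -2959/4464, -341/4304].


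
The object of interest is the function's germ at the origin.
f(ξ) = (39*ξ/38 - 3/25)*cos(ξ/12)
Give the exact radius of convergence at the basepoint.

The factor cos(ξ/12) is entire and contributes no finite singular point.
The polynomial part has no poles.
No finite singular points: the Taylor series at 0 converges everywhere.

The radius of convergence is infinite.


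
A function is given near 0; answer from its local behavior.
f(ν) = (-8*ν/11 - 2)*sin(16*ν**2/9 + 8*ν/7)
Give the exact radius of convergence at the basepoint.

The factor sin(16*ν**2/9 + 8*ν/7) is entire and contributes no finite singular point.
The polynomial part has no poles.
No finite singular points: the Taylor series at 0 converges everywhere.

The radius of convergence is infinite.


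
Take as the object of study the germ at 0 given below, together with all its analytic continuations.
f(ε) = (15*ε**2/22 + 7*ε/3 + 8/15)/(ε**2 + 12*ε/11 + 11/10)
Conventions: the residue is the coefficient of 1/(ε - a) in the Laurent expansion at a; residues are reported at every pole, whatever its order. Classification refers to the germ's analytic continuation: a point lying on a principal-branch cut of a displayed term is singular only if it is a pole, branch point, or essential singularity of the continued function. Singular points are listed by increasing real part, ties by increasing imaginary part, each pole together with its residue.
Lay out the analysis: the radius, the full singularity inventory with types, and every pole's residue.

Denominator factor (ε**2 + 12*ε/11 + 11/10): discriminant -1942/605, complex-conjugate roots (-6/11) + ((1/110)*sqrt(9710))*i and (-6/11) - ((1/110)*sqrt(9710))*i; poles of order 1, moduli (1/10)*sqrt(110) and (1/10)*sqrt(110).
The radius of convergence is the smallest modulus among the singular points: (1/10)*sqrt(110).
The factor ε**2 + 12*ε/11 + 11/10 splits as (ε - a)(ε - a') with a = (-6/11) - ((1/110)*sqrt(9710))*i, a' = (-6/11) + ((1/110)*sqrt(9710))*i. At the order-1 pole a set g(ε) = (ε - a)*f(ε) = [15*ε**2/22 + 7*ε/3 + 8/15] / (ε - a').
Simple pole: residue = g(a) at a = (-6/11) - ((1/110)*sqrt(9710))*i, which is (577/726) - ((86543/14098920)*sqrt(9710))*i.
The factor ε**2 + 12*ε/11 + 11/10 splits as (ε - a)(ε - a') with a = (-6/11) + ((1/110)*sqrt(9710))*i, a' = (-6/11) - ((1/110)*sqrt(9710))*i. At the order-1 pole a set g(ε) = (ε - a)*f(ε) = [15*ε**2/22 + 7*ε/3 + 8/15] / (ε - a').
Simple pole: residue = g(a) at a = (-6/11) + ((1/110)*sqrt(9710))*i, which is (577/726) + ((86543/14098920)*sqrt(9710))*i.
List the singular points by increasing real part (a conjugate pair: the negative imaginary part first).

Radius of convergence at 0: (1/10)*sqrt(110).
At (-6/11) - ((1/110)*sqrt(9710))*i: a pole of order 1; residue (577/726) - ((86543/14098920)*sqrt(9710))*i.
At (-6/11) + ((1/110)*sqrt(9710))*i: a pole of order 1; residue (577/726) + ((86543/14098920)*sqrt(9710))*i.


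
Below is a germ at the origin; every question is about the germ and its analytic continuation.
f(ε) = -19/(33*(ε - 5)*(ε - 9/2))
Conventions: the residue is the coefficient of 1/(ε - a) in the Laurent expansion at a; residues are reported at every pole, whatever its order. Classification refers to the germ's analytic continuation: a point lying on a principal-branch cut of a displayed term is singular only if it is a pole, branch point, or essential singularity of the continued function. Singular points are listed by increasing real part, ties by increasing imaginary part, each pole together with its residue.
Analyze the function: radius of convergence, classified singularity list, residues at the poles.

Radius of convergence at 0: 9/2.
At 9/2: a pole of order 1; residue 38/33.
At 5: a pole of order 1; residue -38/33.

Denominator factor (ε - 5): pole of order 1 at 5, modulus 5.
Denominator factor (ε - 9/2): pole of order 1 at 9/2, modulus 9/2.
The radius of convergence is the smallest modulus among the singular points: 9/2.
At the order-1 pole 9/2 set g(ε) = (ε - (9/2))*f(ε) = -19/(33*(ε - 5)).
Simple pole: residue = g(a) at a = 9/2, which is 38/33.
At the order-1 pole 5 set g(ε) = (ε - (5))*f(ε) = -19/(33*(ε - 9/2)).
Simple pole: residue = g(a) at a = 5, which is -38/33.
List the singular points by increasing real part (a conjugate pair: the negative imaginary part first).


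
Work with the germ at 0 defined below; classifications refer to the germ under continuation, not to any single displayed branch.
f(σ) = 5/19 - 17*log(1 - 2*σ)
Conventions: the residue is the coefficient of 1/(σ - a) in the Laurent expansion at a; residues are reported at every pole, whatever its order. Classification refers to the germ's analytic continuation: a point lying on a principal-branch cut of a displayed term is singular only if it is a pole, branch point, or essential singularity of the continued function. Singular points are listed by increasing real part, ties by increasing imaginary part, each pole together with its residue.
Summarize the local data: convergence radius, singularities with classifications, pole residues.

Radius of convergence at 0: 1/2.
At 1/2: a logarithmic branch point.

Branch term (-17)*log(1 - σ/(1/2)): its argument vanishes at σ = 1/2, a logarithmic branch point, modulus 1/2.
The radius of convergence is the smallest modulus among the singular points: 1/2.


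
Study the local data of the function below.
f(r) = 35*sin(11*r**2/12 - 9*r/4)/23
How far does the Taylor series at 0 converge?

The factor sin(11*r**2/12 - 9*r/4) is entire and contributes no finite singular point.
The polynomial part has no poles.
No finite singular points: the Taylor series at 0 converges everywhere.

The radius of convergence is infinite.


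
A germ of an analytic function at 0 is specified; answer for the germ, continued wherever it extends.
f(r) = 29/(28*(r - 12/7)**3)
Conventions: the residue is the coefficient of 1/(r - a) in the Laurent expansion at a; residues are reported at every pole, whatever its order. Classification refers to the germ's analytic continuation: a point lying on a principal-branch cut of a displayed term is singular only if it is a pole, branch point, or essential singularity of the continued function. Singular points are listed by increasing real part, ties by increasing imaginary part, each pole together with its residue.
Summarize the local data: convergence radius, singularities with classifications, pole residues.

Radius of convergence at 0: 12/7.
At 12/7: a pole of order 3; residue 0.

Denominator factor (r - 12/7)^3: pole of order 3 at 12/7, modulus 12/7.
The radius of convergence is the smallest modulus among the singular points: 12/7.
At the order-3 pole 12/7 set g(r) = (r - (12/7))^3*f(r) = 29/28.
Order-3 pole: residue = g''(a)/2; g''(12/7) = 0, so the residue is 0.


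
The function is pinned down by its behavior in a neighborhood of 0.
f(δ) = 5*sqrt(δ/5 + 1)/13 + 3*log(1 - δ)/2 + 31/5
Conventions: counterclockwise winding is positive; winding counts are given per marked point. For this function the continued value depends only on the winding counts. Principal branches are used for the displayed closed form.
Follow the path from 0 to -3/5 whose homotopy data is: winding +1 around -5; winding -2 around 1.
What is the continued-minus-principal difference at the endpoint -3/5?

Continued minus principal equals (-(2/13)*sqrt(22)) - ((6)*pi)*i.

The rational part is single-valued and drops out of the difference; each branch term changes only by its own monodromy.
(5/13)*sqrt(1 - δ/(-5)): winding +1 is odd, the square root flips sign, contributing -2*(5/13)*sqrt(1 - (-3/5)/(-5)) = -2*(5/13)*sqrt(22/25) = -(2/13)*sqrt(22).
(3/2)*log(1 - δ/(1)): each positive loop around 1 adds 2*pi*i to the log, so winding -2 contributes (3/2)*(-2)*2*pi*i = -(6)*pi*i.
Summing the contributions at δ = -3/5 gives (-(2/13)*sqrt(22)) - ((6)*pi)*i.


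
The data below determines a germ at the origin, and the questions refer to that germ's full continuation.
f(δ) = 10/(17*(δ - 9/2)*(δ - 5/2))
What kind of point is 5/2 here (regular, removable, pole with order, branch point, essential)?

The denominator factor δ - 5/2 vanishes at 5/2 and appears to the power 1; the numerator there equals 10/17, nonzero, and no other factor vanishes.
Hence a pole whose order is the multiplicity, 1.

The point is a pole of order 1.


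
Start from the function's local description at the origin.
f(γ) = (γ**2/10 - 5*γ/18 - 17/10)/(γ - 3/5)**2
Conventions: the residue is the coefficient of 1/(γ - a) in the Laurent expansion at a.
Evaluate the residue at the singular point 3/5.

The residue is -71/450.

At the order-2 pole 3/5 set g(γ) = (γ - (3/5))^2*f(γ) = γ**2/10 - 5*γ/18 - 17/10.
Order-2 pole: residue = g'(a); g'(3/5) = -71/450, so the residue is -71/450.


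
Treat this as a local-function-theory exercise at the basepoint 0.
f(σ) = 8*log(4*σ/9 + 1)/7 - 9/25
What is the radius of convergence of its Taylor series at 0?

Branch term (8/7)*log(1 - σ/(-9/4)): its argument vanishes at σ = -9/4, a logarithmic branch point, modulus 9/4.
The radius of convergence is the smallest modulus among the singular points: 9/4.

The radius of convergence is 9/4.


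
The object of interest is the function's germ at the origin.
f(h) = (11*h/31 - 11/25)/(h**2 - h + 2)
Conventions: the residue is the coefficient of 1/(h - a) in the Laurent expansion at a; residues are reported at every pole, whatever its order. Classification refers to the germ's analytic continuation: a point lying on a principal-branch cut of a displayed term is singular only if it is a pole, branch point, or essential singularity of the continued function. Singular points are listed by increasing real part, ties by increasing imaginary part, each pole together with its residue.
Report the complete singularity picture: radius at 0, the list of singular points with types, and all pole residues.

Denominator factor (h**2 - h + 2): discriminant -7, complex-conjugate roots (1/2) + ((1/2)*sqrt(7))*i and (1/2) - ((1/2)*sqrt(7))*i; poles of order 1, moduli sqrt(2) and sqrt(2).
The radius of convergence is the smallest modulus among the singular points: sqrt(2).
The factor h**2 - h + 2 splits as (h - a)(h - a') with a = (1/2) - ((1/2)*sqrt(7))*i, a' = (1/2) + ((1/2)*sqrt(7))*i. At the order-1 pole a set g(h) = (h - a)*f(h) = [11*h/31 - 11/25] / (h - a').
Simple pole: residue = g(a) at a = (1/2) - ((1/2)*sqrt(7))*i, which is (11/62) - ((407/10850)*sqrt(7))*i.
The factor h**2 - h + 2 splits as (h - a)(h - a') with a = (1/2) + ((1/2)*sqrt(7))*i, a' = (1/2) - ((1/2)*sqrt(7))*i. At the order-1 pole a set g(h) = (h - a)*f(h) = [11*h/31 - 11/25] / (h - a').
Simple pole: residue = g(a) at a = (1/2) + ((1/2)*sqrt(7))*i, which is (11/62) + ((407/10850)*sqrt(7))*i.
List the singular points by increasing real part (a conjugate pair: the negative imaginary part first).

Radius of convergence at 0: sqrt(2).
At (1/2) - ((1/2)*sqrt(7))*i: a pole of order 1; residue (11/62) - ((407/10850)*sqrt(7))*i.
At (1/2) + ((1/2)*sqrt(7))*i: a pole of order 1; residue (11/62) + ((407/10850)*sqrt(7))*i.


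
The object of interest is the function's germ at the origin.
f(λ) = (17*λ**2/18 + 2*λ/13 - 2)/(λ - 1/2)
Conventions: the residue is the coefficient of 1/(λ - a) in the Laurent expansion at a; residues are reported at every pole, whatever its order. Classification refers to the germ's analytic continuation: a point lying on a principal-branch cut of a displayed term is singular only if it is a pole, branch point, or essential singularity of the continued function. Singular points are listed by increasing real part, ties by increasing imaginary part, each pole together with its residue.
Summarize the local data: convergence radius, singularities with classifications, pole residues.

Denominator factor (λ - 1/2): pole of order 1 at 1/2, modulus 1/2.
The radius of convergence is the smallest modulus among the singular points: 1/2.
At the order-1 pole 1/2 set g(λ) = (λ - (1/2))*f(λ) = 17*λ**2/18 + 2*λ/13 - 2.
Simple pole: residue = g(a) at a = 1/2, which is -1579/936.

Radius of convergence at 0: 1/2.
At 1/2: a pole of order 1; residue -1579/936.


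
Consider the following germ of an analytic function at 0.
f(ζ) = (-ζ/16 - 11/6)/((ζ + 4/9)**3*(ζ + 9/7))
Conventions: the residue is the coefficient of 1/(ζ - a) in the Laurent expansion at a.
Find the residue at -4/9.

The residue is -7013223/2382032.

At the order-3 pole -4/9 set g(ζ) = (ζ - (-4/9))^3*f(ζ) = (-ζ/16 - 11/6)/(ζ + 9/7).
Order-3 pole: residue = g''(a)/2; g''(-4/9) = -7013223/1191016, so the residue is -7013223/2382032.


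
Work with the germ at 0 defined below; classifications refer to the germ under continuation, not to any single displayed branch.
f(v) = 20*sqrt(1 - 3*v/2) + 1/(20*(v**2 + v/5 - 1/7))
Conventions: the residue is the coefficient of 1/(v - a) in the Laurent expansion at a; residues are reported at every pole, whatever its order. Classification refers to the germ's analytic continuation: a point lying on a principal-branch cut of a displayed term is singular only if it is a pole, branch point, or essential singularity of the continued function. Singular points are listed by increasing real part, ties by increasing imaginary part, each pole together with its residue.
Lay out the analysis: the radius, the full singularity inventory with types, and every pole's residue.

Denominator factor (v**2 + v/5 - 1/7): discriminant 107/175, real irrational roots -1/10 + (1/70)*sqrt(749) and -1/10 - (1/70)*sqrt(749); poles of order 1, moduli -1/10 + (1/70)*sqrt(749) and 1/10 + (1/70)*sqrt(749).
Branch term (20)*sqrt(1 - v/(2/3)): its argument vanishes at v = 2/3, a square-root branch point, modulus 2/3.
The radius of convergence is the smallest modulus among the singular points: -1/10 + (1/70)*sqrt(749).
The branch term is analytic at -1/10 - (1/70)*sqrt(749) and contributes nothing to the residue; only the rational part matters.
The factor v**2 + v/5 - 1/7 splits as (v - a)(v - a') with a = -1/10 - (1/70)*sqrt(749), a' = -1/10 + (1/70)*sqrt(749). At the order-1 pole a set g(v) = (v - a)*(rational part) = [1/20] / (v - a').
Simple pole: residue = g(a) at a = -1/10 - (1/70)*sqrt(749), which is -(1/428)*sqrt(749).
The branch term is analytic at -1/10 + (1/70)*sqrt(749) and contributes nothing to the residue; only the rational part matters.
The factor v**2 + v/5 - 1/7 splits as (v - a)(v - a') with a = -1/10 + (1/70)*sqrt(749), a' = -1/10 - (1/70)*sqrt(749). At the order-1 pole a set g(v) = (v - a)*(rational part) = [1/20] / (v - a').
Simple pole: residue = g(a) at a = -1/10 + (1/70)*sqrt(749), which is (1/428)*sqrt(749).
List the singular points by increasing real part (a conjugate pair: the negative imaginary part first).

Radius of convergence at 0: -1/10 + (1/70)*sqrt(749).
At -1/10 - (1/70)*sqrt(749): a pole of order 1; residue -(1/428)*sqrt(749).
At -1/10 + (1/70)*sqrt(749): a pole of order 1; residue (1/428)*sqrt(749).
At 2/3: an algebraic (square-root) branch point.


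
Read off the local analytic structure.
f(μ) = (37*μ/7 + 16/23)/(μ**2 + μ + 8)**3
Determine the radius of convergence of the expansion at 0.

Denominator factor (μ**2 + μ + 8)^3: discriminant -31, complex-conjugate roots (-1/2) + ((1/2)*sqrt(31))*i and (-1/2) - ((1/2)*sqrt(31))*i; poles of order 3, moduli (2)*sqrt(2) and (2)*sqrt(2).
The radius of convergence is the smallest modulus among the singular points: (2)*sqrt(2).

The radius of convergence is (2)*sqrt(2).


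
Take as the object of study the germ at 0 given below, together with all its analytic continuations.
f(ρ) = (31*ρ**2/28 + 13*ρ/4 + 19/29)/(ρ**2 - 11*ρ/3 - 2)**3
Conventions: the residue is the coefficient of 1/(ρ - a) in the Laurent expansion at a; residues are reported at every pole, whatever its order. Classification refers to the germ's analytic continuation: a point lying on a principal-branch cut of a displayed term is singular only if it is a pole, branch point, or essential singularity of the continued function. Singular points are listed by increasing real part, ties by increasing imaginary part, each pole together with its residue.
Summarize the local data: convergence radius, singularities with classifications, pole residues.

Radius of convergence at 0: -11/6 + (1/6)*sqrt(193).
At 11/6 - (1/6)*sqrt(193): a pole of order 3; residue -(2473227/1459378571)*sqrt(193).
At 11/6 + (1/6)*sqrt(193): a pole of order 3; residue (2473227/1459378571)*sqrt(193).


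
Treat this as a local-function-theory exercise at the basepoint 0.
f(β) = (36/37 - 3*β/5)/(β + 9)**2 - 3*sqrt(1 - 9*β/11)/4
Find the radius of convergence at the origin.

The radius of convergence is 11/9.

Denominator factor (β + 9)^2: pole of order 2 at -9, modulus 9.
Branch term (-3/4)*sqrt(1 - β/(11/9)): its argument vanishes at β = 11/9, a square-root branch point, modulus 11/9.
The radius of convergence is the smallest modulus among the singular points: 11/9.


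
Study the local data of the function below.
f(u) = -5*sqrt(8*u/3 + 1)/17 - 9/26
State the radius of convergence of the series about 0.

The radius of convergence is 3/8.

Branch term (-5/17)*sqrt(1 - u/(-3/8)): its argument vanishes at u = -3/8, a square-root branch point, modulus 3/8.
The radius of convergence is the smallest modulus among the singular points: 3/8.


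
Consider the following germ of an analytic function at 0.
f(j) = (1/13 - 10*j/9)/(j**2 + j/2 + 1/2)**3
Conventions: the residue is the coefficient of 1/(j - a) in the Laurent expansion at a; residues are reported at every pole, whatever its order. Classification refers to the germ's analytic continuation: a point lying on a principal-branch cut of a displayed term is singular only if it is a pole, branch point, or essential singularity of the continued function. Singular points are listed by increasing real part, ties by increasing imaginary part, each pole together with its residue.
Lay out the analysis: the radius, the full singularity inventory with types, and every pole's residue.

Radius of convergence at 0: (1/2)*sqrt(2).
At (-1/4) - ((1/4)*sqrt(7))*i: a pole of order 3; residue ((2656/13377)*sqrt(7))*i.
At (-1/4) + ((1/4)*sqrt(7))*i: a pole of order 3; residue -((2656/13377)*sqrt(7))*i.


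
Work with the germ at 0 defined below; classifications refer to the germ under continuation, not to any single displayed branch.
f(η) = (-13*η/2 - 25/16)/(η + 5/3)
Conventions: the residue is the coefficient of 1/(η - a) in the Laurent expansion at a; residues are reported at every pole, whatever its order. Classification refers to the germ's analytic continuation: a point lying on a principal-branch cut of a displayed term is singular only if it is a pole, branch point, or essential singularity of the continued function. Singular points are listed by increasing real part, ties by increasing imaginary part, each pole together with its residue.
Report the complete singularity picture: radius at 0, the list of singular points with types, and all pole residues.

Radius of convergence at 0: 5/3.
At -5/3: a pole of order 1; residue 445/48.

Denominator factor (η + 5/3): pole of order 1 at -5/3, modulus 5/3.
The radius of convergence is the smallest modulus among the singular points: 5/3.
At the order-1 pole -5/3 set g(η) = (η - (-5/3))*f(η) = -13*η/2 - 25/16.
Simple pole: residue = g(a) at a = -5/3, which is 445/48.


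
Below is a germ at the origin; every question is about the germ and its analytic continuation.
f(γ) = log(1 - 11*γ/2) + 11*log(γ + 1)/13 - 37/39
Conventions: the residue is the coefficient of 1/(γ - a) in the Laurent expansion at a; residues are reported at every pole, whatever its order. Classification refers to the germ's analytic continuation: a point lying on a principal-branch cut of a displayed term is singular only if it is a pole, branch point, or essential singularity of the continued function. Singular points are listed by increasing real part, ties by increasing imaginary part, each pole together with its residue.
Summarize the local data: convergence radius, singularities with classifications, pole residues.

Branch term (11/13)*log(1 - γ/(-1)): its argument vanishes at γ = -1, a logarithmic branch point, modulus 1.
Branch term (1)*log(1 - γ/(2/11)): its argument vanishes at γ = 2/11, a logarithmic branch point, modulus 2/11.
The radius of convergence is the smallest modulus among the singular points: 2/11.
List the singular points by increasing real part (a conjugate pair: the negative imaginary part first).

Radius of convergence at 0: 2/11.
At -1: a logarithmic branch point.
At 2/11: a logarithmic branch point.


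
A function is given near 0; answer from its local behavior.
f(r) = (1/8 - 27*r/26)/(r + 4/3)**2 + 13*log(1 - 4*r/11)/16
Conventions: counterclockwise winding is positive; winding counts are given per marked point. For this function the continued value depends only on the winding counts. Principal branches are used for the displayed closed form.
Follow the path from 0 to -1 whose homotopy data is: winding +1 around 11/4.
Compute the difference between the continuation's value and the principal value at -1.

Continued minus principal equals (13/8)*pi*i.

The rational part is single-valued and drops out of the difference; each branch term changes only by its own monodromy.
(13/16)*log(1 - r/(11/4)): each positive loop around 11/4 adds 2*pi*i to the log, so winding +1 contributes (13/16)*(1)*2*pi*i = (13/8)*pi*i.
Summing the contributions at r = -1 gives (13/8)*pi*i.


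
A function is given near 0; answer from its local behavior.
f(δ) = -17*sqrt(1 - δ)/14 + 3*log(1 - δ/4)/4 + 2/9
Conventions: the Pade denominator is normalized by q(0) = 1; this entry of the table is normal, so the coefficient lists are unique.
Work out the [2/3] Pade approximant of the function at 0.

The Pade approximant has numerator coefficients [-125/126, 4277227717/3159619632, -50827959181/126384785280]; denominator coefficients [1, -413184227/438836060, 95832551/702137696, 119138013/14042753920].

Taylor coefficients needed (expand at 0): a_0 = -125/126, a_1 = 47/112, a_2 = 115/896, a_3 = 129/1792, a_4 = 1339/28672, a_5 = 677/20480.
Write the denominator as Q(δ) = 1 + q1*δ + q2*δ^2 + q3*δ^3. Requiring Q*f - P = O(δ^6) with deg P <= 2 kills the coefficients of δ^3..δ^5 in Q*f:
  δ^3: a_3 + q1*a_2 + q2*a_1 + q3*a_0 = 0, i.e. 129/1792 + (115/896)*q1 + (47/112)*q2 + (-125/126)*q3 = 0.
  δ^4: a_4 + q1*a_3 + q2*a_2 + q3*a_1 = 0, i.e. 1339/28672 + (129/1792)*q1 + (115/896)*q2 + (47/112)*q3 = 0.
  δ^5: a_5 + q1*a_4 + q2*a_3 + q3*a_2 = 0, i.e. 677/20480 + (1339/28672)*q1 + (129/1792)*q2 + (115/896)*q3 = 0.
Solving this linear system: q1 = -413184227/438836060, q2 = 95832551/702137696, q3 = 119138013/14042753920.
The numerator is Q*f truncated at degree 2: P0 = a_0 = -125/126; P1 = a_1 + q1*a_0 = 4277227717/3159619632; P2 = a_2 + q1*a_1 + q2*a_0 = -50827959181/126384785280.


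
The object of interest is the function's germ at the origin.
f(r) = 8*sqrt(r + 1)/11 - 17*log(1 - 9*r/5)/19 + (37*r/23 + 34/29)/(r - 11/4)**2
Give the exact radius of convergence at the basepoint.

Denominator factor (r - 11/4)^2: pole of order 2 at 11/4, modulus 11/4.
Branch term (8/11)*sqrt(1 - r/(-1)): its argument vanishes at r = -1, a square-root branch point, modulus 1.
Branch term (-17/19)*log(1 - r/(5/9)): its argument vanishes at r = 5/9, a logarithmic branch point, modulus 5/9.
The radius of convergence is the smallest modulus among the singular points: 5/9.

The radius of convergence is 5/9.


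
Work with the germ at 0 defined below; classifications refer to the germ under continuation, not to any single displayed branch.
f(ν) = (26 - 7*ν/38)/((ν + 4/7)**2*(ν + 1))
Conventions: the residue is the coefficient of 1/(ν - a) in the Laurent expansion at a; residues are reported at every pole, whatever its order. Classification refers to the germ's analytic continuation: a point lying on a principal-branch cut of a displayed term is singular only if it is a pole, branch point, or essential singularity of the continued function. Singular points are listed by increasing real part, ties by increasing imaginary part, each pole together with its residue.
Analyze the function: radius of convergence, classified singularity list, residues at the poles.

Denominator factor (ν + 4/7)^2: pole of order 2 at -4/7, modulus 4/7.
Denominator factor (ν + 1): pole of order 1 at -1, modulus 1.
The radius of convergence is the smallest modulus among the singular points: 4/7.
At the order-1 pole -1 set g(ν) = (ν - (-1))*f(ν) = (26 - 7*ν/38)/(ν + 4/7)**2.
Simple pole: residue = g(a) at a = -1, which is 48755/342.
At the order-2 pole -4/7 set g(ν) = (ν - (-4/7))^2*f(ν) = (26 - 7*ν/38)/(ν + 1).
Order-2 pole: residue = g'(a); g'(-4/7) = -48755/342, so the residue is -48755/342.
List the singular points by increasing real part (a conjugate pair: the negative imaginary part first).

Radius of convergence at 0: 4/7.
At -1: a pole of order 1; residue 48755/342.
At -4/7: a pole of order 2; residue -48755/342.


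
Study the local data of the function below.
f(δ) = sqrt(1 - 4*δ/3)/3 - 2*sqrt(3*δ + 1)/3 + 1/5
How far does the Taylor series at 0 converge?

The radius of convergence is 1/3.

Branch term (1/3)*sqrt(1 - δ/(3/4)): its argument vanishes at δ = 3/4, a square-root branch point, modulus 3/4.
Branch term (-2/3)*sqrt(1 - δ/(-1/3)): its argument vanishes at δ = -1/3, a square-root branch point, modulus 1/3.
The radius of convergence is the smallest modulus among the singular points: 1/3.


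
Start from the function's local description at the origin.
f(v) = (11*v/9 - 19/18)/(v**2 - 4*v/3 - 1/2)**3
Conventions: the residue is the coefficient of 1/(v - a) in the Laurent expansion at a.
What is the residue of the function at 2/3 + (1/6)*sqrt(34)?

The factor v**2 - 4*v/3 - 1/2 splits as (v - a)(v - a') with a = 2/3 + (1/6)*sqrt(34), a' = 2/3 - (1/6)*sqrt(34). At the order-3 pole a set g(v) = (v - a)^3*f(v) = [11*v/9 - 19/18] / (v - a')^3.
Order-3 pole: residue = g''(a)/2; g''(2/3 + (1/6)*sqrt(34)) = -(351/19652)*sqrt(34), so the residue is -(351/39304)*sqrt(34).

The residue is -(351/39304)*sqrt(34).


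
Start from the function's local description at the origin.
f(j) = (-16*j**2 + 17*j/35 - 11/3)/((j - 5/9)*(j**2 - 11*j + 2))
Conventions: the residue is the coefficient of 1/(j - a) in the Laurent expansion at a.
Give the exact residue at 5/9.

The residue is 2363/1078.

At the order-1 pole 5/9 set g(j) = (j - (5/9))*f(j) = (-16*j**2 + 17*j/35 - 11/3)/(j**2 - 11*j + 2).
Simple pole: residue = g(a) at a = 5/9, which is 2363/1078.


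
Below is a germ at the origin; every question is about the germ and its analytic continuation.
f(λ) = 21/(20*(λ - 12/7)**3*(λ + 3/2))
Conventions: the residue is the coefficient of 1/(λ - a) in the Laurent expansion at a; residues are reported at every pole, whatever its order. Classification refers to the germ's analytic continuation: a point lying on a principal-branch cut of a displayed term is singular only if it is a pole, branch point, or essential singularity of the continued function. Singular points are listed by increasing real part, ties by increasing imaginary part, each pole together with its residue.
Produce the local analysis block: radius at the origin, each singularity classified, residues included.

Denominator factor (λ + 3/2): pole of order 1 at -3/2, modulus 3/2.
Denominator factor (λ - 12/7)^3: pole of order 3 at 12/7, modulus 12/7.
The radius of convergence is the smallest modulus among the singular points: 3/2.
At the order-1 pole -3/2 set g(λ) = (λ - (-3/2))*f(λ) = 21/(20*(λ - 12/7)**3).
Simple pole: residue = g(a) at a = -3/2, which is -4802/151875.
At the order-3 pole 12/7 set g(λ) = (λ - (12/7))^3*f(λ) = 21/(20*(λ + 3/2)).
Order-3 pole: residue = g''(a)/2; g''(12/7) = 9604/151875, so the residue is 4802/151875.
List the singular points by increasing real part (a conjugate pair: the negative imaginary part first).

Radius of convergence at 0: 3/2.
At -3/2: a pole of order 1; residue -4802/151875.
At 12/7: a pole of order 3; residue 4802/151875.


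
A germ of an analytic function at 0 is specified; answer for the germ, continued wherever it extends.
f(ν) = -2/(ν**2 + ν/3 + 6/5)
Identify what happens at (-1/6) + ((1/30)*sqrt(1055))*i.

The point is a pole of order 1.

The denominator factor ν**2 + ν/3 + 6/5 vanishes at (-1/6) + ((1/30)*sqrt(1055))*i and appears to the power 1; the numerator there equals -2, nonzero, and no other factor vanishes.
Hence a pole whose order is the multiplicity, 1.


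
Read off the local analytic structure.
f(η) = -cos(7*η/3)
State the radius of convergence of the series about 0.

The factor cos(7*η/3) is entire and contributes no finite singular point.
The polynomial part has no poles.
No finite singular points: the Taylor series at 0 converges everywhere.

The radius of convergence is infinite.


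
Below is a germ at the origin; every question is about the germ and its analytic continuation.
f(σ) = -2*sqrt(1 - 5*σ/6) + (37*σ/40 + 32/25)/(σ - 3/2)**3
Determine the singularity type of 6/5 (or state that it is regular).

The term (-2)*sqrt(1 - σ/(6/5)) has argument 1 - 6/5/(6/5) = 0 at 6/5: a square-root (algebraic, two-sheeted) branch point; the remaining terms are analytic or single-valued there.

The point is an algebraic (square-root) branch point.


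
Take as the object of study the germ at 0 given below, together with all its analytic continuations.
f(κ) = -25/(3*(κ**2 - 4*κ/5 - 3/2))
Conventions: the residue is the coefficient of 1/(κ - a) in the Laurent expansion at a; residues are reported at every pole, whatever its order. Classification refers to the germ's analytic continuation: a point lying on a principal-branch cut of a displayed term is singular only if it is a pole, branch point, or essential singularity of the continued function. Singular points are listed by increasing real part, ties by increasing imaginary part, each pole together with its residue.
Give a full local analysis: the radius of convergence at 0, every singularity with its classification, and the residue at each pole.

Denominator factor (κ**2 - 4*κ/5 - 3/2): discriminant 166/25, real irrational roots 2/5 + (1/10)*sqrt(166) and 2/5 - (1/10)*sqrt(166); poles of order 1, moduli 2/5 + (1/10)*sqrt(166) and -2/5 + (1/10)*sqrt(166).
The radius of convergence is the smallest modulus among the singular points: -2/5 + (1/10)*sqrt(166).
The factor κ**2 - 4*κ/5 - 3/2 splits as (κ - a)(κ - a') with a = 2/5 - (1/10)*sqrt(166), a' = 2/5 + (1/10)*sqrt(166). At the order-1 pole a set g(κ) = (κ - a)*f(κ) = [-25/3] / (κ - a').
Simple pole: residue = g(a) at a = 2/5 - (1/10)*sqrt(166), which is (125/498)*sqrt(166).
The factor κ**2 - 4*κ/5 - 3/2 splits as (κ - a)(κ - a') with a = 2/5 + (1/10)*sqrt(166), a' = 2/5 - (1/10)*sqrt(166). At the order-1 pole a set g(κ) = (κ - a)*f(κ) = [-25/3] / (κ - a').
Simple pole: residue = g(a) at a = 2/5 + (1/10)*sqrt(166), which is -(125/498)*sqrt(166).
List the singular points by increasing real part (a conjugate pair: the negative imaginary part first).

Radius of convergence at 0: -2/5 + (1/10)*sqrt(166).
At 2/5 - (1/10)*sqrt(166): a pole of order 1; residue (125/498)*sqrt(166).
At 2/5 + (1/10)*sqrt(166): a pole of order 1; residue -(125/498)*sqrt(166).


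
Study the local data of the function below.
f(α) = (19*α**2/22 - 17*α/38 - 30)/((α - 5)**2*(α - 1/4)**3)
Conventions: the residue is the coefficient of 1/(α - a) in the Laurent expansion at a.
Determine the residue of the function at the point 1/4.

The residue is -344544/2476099.

At the order-3 pole 1/4 set g(α) = (α - (1/4))^3*f(α) = (19*α**2/22 - 17*α/38 - 30)/(α - 5)**2.
Order-3 pole: residue = g''(a)/2; g''(1/4) = -689088/2476099, so the residue is -344544/2476099.


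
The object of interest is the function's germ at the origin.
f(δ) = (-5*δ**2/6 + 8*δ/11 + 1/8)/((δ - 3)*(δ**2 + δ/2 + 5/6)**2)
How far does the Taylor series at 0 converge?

Denominator factor (δ - 3): pole of order 1 at 3, modulus 3.
Denominator factor (δ**2 + δ/2 + 5/6)^2: discriminant -37/12, complex-conjugate roots (-1/4) + ((1/12)*sqrt(111))*i and (-1/4) - ((1/12)*sqrt(111))*i; poles of order 2, moduli (1/6)*sqrt(30) and (1/6)*sqrt(30).
The radius of convergence is the smallest modulus among the singular points: (1/6)*sqrt(30).

The radius of convergence is (1/6)*sqrt(30).


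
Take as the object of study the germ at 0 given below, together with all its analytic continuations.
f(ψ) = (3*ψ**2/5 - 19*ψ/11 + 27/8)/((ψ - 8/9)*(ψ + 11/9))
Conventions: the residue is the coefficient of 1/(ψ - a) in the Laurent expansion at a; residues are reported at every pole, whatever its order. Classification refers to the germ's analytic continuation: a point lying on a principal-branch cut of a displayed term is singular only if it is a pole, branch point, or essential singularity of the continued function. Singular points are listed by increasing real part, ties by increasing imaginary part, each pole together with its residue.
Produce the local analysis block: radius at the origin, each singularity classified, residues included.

Denominator factor (ψ - 8/9): pole of order 1 at 8/9, modulus 8/9.
Denominator factor (ψ + 11/9): pole of order 1 at -11/9, modulus 11/9.
The radius of convergence is the smallest modulus among the singular points: 8/9.
At the order-1 pole -11/9 set g(ψ) = (ψ - (-11/9))*f(ψ) = (3*ψ**2/5 - 19*ψ/11 + 27/8)/(ψ - 8/9).
Simple pole: residue = g(a) at a = -11/9, which is -6893/2280.
At the order-1 pole 8/9 set g(ψ) = (ψ - (8/9))*f(ψ) = (3*ψ**2/5 - 19*ψ/11 + 27/8)/(ψ + 11/9).
Simple pole: residue = g(a) at a = 8/9, which is 27487/25080.
List the singular points by increasing real part (a conjugate pair: the negative imaginary part first).

Radius of convergence at 0: 8/9.
At -11/9: a pole of order 1; residue -6893/2280.
At 8/9: a pole of order 1; residue 27487/25080.


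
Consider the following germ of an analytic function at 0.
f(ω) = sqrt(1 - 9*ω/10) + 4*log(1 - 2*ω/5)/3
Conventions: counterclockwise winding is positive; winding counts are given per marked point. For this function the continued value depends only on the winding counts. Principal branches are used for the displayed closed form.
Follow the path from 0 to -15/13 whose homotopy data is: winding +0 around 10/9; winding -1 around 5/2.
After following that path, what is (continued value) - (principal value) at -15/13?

The rational part is single-valued and drops out of the difference; each branch term changes only by its own monodromy.
(4/3)*log(1 - ω/(5/2)): each positive loop around 5/2 adds 2*pi*i to the log, so winding -1 contributes (4/3)*(-1)*2*pi*i = -(8/3)*pi*i.
(1)*sqrt(1 - ω/(10/9)): winding +0 is even, the square root returns to the same sheet, contribution 0.
Summing the contributions at ω = -15/13 gives -(8/3)*pi*i.

Continued minus principal equals -(8/3)*pi*i.


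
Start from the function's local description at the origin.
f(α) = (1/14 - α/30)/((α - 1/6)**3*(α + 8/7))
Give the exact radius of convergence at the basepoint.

Denominator factor (α - 1/6)^3: pole of order 3 at 1/6, modulus 1/6.
Denominator factor (α + 8/7): pole of order 1 at -8/7, modulus 8/7.
The radius of convergence is the smallest modulus among the singular points: 1/6.

The radius of convergence is 1/6.


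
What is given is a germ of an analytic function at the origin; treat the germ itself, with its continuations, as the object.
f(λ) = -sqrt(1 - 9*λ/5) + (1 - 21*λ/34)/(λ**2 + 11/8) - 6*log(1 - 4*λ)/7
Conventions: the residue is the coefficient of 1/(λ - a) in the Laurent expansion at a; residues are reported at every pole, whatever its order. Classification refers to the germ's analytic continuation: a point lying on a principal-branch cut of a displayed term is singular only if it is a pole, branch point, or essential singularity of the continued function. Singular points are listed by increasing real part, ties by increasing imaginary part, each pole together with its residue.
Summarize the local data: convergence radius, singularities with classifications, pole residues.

Radius of convergence at 0: 1/4.
At -((1/4)*sqrt(22))*i: a pole of order 1; residue (-21/68) + ((1/11)*sqrt(22))*i.
At ((1/4)*sqrt(22))*i: a pole of order 1; residue (-21/68) - ((1/11)*sqrt(22))*i.
At 1/4: a logarithmic branch point.
At 5/9: an algebraic (square-root) branch point.

Denominator factor (λ**2 + 11/8): discriminant -11/2, complex-conjugate roots ((1/4)*sqrt(22))*i and -((1/4)*sqrt(22))*i; poles of order 1, moduli (1/4)*sqrt(22) and (1/4)*sqrt(22).
Branch term (-1)*sqrt(1 - λ/(5/9)): its argument vanishes at λ = 5/9, a square-root branch point, modulus 5/9.
Branch term (-6/7)*log(1 - λ/(1/4)): its argument vanishes at λ = 1/4, a logarithmic branch point, modulus 1/4.
The radius of convergence is the smallest modulus among the singular points: 1/4.
The branch terms are analytic at -((1/4)*sqrt(22))*i and contribute nothing to the residue; only the rational part matters.
The factor λ**2 + 11/8 splits as (λ - a)(λ - a') with a = -((1/4)*sqrt(22))*i, a' = ((1/4)*sqrt(22))*i. At the order-1 pole a set g(λ) = (λ - a)*(rational part) = [1 - 21*λ/34] / (λ - a').
Simple pole: residue = g(a) at a = -((1/4)*sqrt(22))*i, which is (-21/68) + ((1/11)*sqrt(22))*i.
The branch terms are analytic at ((1/4)*sqrt(22))*i and contribute nothing to the residue; only the rational part matters.
The factor λ**2 + 11/8 splits as (λ - a)(λ - a') with a = ((1/4)*sqrt(22))*i, a' = -((1/4)*sqrt(22))*i. At the order-1 pole a set g(λ) = (λ - a)*(rational part) = [1 - 21*λ/34] / (λ - a').
Simple pole: residue = g(a) at a = ((1/4)*sqrt(22))*i, which is (-21/68) - ((1/11)*sqrt(22))*i.
List the singular points by increasing real part (a conjugate pair: the negative imaginary part first).
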